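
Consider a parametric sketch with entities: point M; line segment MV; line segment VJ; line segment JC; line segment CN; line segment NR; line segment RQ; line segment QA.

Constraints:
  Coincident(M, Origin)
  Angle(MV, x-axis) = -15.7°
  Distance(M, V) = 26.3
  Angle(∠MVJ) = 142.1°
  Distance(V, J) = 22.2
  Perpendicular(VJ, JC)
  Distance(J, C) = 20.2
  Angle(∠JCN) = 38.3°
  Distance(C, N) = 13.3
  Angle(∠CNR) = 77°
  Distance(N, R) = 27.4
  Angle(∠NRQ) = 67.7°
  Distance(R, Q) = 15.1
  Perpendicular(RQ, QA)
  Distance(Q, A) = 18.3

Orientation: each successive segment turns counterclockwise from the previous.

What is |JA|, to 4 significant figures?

14.12

∠NRQ = 67.7° gives RQ at 109.2° from the x-axis; with |RQ| = 15.1, Q = (56.95, 19.97). RQ is perpendicular to QA, so QA runs at -160.8°; with |QA| = 18.3, A = (39.66, 13.96). Then |JA| = |A − J| = 14.12.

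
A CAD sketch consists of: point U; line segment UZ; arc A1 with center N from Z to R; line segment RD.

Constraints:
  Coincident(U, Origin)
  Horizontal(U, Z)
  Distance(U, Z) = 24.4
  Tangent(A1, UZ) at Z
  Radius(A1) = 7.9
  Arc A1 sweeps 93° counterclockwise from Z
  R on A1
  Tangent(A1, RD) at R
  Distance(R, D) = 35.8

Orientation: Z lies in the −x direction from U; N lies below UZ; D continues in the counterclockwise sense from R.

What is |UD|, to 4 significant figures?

53.54

U is at the origin; U and Z share the same y with |UZ| = 24.4 and Z on the −x side, so Z = (-24.40, 0.000). Since A1 is tangent to UZ there, NZ ⟂ UZ, so N = Z + (0, -7.9) = (-24.40, -7.900). On A1, Z sits at bearing 90° from N; a 93° counterclockwise sweep puts R at bearing 183°, so R = N + 7.9·(cos 183°, sin 183°) = (-32.29, -8.313). Tangency of A1 to RD means the radius NR is perpendicular to RD, so RD runs along (−sin 183°, cos 183°); with |RD| = 35.8, D = (-30.42, -44.06). Then |UD| = |D − U| = 53.54.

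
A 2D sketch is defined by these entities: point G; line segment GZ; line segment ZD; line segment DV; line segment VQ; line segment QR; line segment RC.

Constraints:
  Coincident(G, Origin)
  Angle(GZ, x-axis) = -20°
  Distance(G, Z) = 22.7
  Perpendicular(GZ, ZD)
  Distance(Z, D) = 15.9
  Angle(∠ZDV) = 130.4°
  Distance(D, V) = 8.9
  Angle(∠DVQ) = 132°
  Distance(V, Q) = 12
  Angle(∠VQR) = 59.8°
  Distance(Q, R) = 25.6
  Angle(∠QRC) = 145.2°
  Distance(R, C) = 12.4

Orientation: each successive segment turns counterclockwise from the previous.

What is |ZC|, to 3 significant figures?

9.65

G is at the origin; GZ runs at -20.0° with length 22.7, so Z = (21.3, -7.76). GZ ⟂ ZD, so ZD runs at 70.0°; with |ZD| = 15.9, D = (26.8, 7.18). ∠ZDV = 130.4° gives DV at 120° from the x-axis; with |DV| = 8.9, V = (22.4, 14.9). ∠DVQ = 132.0° gives VQ at 168° from the x-axis; with |VQ| = 12.0, Q = (10.7, 17.5). ∠VQR = 59.8° gives QR at -72.2° from the x-axis; with |QR| = 25.6, R = (18.5, -6.88). ∠QRC = 145.2° gives RC at -37.4° from the x-axis; with |RC| = 12.4, C = (28.3, -14.4). Then |ZC| = |C − Z| = 9.65.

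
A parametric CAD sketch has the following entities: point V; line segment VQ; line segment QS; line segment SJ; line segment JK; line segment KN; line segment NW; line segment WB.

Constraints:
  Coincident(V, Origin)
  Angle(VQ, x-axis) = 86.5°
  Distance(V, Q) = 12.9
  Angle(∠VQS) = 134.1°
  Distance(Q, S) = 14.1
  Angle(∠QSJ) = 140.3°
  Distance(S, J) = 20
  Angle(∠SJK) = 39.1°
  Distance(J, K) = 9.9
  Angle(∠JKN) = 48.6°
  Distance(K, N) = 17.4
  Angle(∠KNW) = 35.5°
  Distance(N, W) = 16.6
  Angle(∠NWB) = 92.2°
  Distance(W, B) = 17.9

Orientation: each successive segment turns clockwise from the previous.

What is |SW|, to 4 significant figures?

22.28

V is at the origin; VQ runs at 86.5° with length 12.9, so Q = (0.7875, 12.88). ∠VQS = 134.1° gives QS at 40.60° from the x-axis; with |QS| = 14.1, S = (11.49, 22.05). ∠QSJ = 140.3° gives SJ at 0.9000° from the x-axis; with |SJ| = 20.0, J = (31.49, 22.37). ∠SJK = 39.1° gives JK at -140.0° from the x-axis; with |JK| = 9.9, K = (23.91, 16.00). ∠JKN = 48.6° gives KN at 88.60° from the x-axis; with |KN| = 17.4, N = (24.33, 33.40). ∠KNW = 35.5° gives NW at -55.90° from the x-axis; with |NW| = 16.6, W = (33.64, 19.65). Then |SW| = |W − S| = 22.28.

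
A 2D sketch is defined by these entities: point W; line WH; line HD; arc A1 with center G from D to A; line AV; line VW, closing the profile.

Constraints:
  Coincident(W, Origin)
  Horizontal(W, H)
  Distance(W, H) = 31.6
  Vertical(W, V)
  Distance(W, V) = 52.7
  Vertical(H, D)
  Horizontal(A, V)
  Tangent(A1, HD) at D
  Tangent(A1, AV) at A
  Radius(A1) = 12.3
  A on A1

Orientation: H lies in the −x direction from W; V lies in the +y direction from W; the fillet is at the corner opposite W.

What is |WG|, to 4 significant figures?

44.77

W is at the origin; WH is horizontal with |WH| = 31.6 and H on the −x side, so H = (-31.60, 0.000). W and V share the same x with |WV| = 52.7 and V on the +y side, so V = (0.000, 52.70). The virtual corner opposite W is at (-31.60, 52.70). Since A1 is tangent to HD there, GD ⟂ HD and the tangent condition forces GA to be normal to AV, with radius 12.3, so the center G sits 12.3 in from both sides at G = (-19.30, 40.40). Then |WG| = |G − W| = 44.77.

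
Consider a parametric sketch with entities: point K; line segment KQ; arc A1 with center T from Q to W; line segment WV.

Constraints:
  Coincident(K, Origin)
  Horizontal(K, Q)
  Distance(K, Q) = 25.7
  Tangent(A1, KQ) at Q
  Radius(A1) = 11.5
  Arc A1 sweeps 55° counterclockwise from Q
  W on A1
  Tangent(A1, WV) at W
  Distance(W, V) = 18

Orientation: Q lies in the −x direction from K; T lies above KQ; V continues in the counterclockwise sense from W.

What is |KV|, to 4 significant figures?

20.53

K is at the origin; K and Q share the same y with |KQ| = 25.7 and Q on the −x side, so Q = (-25.70, 0.000). The tangent condition forces TQ to be normal to KQ, so T = Q + (0, 11.5) = (-25.70, 11.50). On A1, Q sits at bearing -90° from T; a 55° counterclockwise sweep puts W at bearing -35°, so W = T + 11.5·(cos -35°, sin -35°) = (-16.28, 4.904). Since A1 is tangent to WV there, TW ⟂ WV, so WV runs along (−sin -35°, cos -35°); with |WV| = 18.0, V = (-5.955, 19.65). Then |KV| = |V − K| = 20.53.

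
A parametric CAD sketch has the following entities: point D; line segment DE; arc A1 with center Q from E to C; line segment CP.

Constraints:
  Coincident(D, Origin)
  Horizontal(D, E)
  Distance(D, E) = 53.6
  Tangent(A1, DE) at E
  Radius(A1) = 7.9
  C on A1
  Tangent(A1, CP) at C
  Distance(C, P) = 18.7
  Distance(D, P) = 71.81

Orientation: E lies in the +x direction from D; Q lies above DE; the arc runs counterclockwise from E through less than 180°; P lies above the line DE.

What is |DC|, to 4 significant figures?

60.99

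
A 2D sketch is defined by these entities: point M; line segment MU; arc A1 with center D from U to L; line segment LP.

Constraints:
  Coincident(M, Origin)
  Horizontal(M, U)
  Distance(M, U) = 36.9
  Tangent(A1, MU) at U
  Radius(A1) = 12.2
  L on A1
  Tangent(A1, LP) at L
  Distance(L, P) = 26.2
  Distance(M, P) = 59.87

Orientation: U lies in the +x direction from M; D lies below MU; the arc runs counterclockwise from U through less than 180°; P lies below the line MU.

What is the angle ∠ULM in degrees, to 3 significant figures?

78.9°

Checks: |DL| = 12.20 ✓; ∠(DL, LP) = 90.00° ✓; |LP| = 26.20 ✓; |MP| = 59.87 ✓.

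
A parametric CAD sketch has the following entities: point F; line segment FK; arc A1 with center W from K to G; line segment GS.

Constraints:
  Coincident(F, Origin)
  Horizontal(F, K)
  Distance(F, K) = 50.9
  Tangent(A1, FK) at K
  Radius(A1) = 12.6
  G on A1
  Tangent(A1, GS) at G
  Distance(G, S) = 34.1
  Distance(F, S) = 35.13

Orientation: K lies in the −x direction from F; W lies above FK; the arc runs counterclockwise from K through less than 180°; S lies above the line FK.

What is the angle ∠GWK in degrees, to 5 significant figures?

48.290°

Checks: |WG| = 12.60 ✓; ∠(WG, GS) = 90.00° ✓; |GS| = 34.10 ✓; |FS| = 35.13 ✓.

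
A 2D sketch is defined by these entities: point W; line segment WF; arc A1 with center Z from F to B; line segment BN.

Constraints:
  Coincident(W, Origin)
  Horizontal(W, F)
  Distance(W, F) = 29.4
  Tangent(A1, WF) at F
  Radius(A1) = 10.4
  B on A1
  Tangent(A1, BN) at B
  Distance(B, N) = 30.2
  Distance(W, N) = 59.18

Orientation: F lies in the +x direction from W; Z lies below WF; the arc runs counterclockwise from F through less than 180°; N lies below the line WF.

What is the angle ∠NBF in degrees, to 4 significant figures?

110.6°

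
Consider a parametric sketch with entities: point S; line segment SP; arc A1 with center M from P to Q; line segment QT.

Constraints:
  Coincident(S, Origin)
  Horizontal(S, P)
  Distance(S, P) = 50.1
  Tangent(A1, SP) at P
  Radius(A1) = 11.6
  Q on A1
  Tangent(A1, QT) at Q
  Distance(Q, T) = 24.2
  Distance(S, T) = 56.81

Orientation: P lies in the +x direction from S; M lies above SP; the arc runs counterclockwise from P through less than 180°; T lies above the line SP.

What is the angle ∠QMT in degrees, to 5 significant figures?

64.390°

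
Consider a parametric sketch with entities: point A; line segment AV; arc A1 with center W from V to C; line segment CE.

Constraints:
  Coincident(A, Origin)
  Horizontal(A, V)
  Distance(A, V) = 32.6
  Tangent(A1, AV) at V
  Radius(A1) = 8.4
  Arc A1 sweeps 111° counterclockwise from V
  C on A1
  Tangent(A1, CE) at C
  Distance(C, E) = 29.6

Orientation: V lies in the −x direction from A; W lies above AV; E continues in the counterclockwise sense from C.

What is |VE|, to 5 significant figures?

39.142

A is at the origin; A and V share the same y with |AV| = 32.6 and V on the −x side, so V = (-32.600, 0.0000). Since A1 is tangent to AV there, WV ⟂ AV, so W = V + (0, 8.4) = (-32.600, 8.4000). On A1, V sits at bearing -90° from W; a 111° counterclockwise sweep puts C at bearing 21°, so C = W + 8.4·(cos 21°, sin 21°) = (-24.758, 11.410). Tangency of A1 to CE means the radius WC is perpendicular to CE, so CE runs along (−sin 21°, cos 21°); with |CE| = 29.6, E = (-35.366, 39.044). Then |VE| = |E − V| = 39.142.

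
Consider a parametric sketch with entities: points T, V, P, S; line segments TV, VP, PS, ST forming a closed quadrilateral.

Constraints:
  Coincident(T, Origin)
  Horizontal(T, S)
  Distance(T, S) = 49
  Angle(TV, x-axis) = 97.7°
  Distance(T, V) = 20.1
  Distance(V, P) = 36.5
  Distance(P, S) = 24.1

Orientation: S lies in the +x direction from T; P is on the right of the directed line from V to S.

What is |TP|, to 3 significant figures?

25.4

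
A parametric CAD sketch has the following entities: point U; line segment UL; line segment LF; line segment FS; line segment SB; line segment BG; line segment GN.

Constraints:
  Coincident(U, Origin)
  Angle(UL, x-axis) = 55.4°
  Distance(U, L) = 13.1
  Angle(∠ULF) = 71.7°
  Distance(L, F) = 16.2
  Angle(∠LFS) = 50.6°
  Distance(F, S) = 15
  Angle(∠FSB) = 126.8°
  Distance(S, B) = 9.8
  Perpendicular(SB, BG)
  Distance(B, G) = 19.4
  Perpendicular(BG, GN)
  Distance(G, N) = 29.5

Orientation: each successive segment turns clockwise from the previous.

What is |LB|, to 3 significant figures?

11.6

U is at the origin; UL runs at 55.4° with length 13.1, so L = (7.44, 10.8). ∠ULF = 71.7° gives LF at -52.9° from the x-axis; with |LF| = 16.2, F = (17.2, -2.14). ∠LFS = 50.6° gives FS at 178° from the x-axis; with |FS| = 15.0, S = (2.22, -1.54). ∠FSB = 126.8° gives SB at 124° from the x-axis; with |SB| = 9.8, B = (-3.33, 6.54). Then |LB| = |B − L| = 11.6.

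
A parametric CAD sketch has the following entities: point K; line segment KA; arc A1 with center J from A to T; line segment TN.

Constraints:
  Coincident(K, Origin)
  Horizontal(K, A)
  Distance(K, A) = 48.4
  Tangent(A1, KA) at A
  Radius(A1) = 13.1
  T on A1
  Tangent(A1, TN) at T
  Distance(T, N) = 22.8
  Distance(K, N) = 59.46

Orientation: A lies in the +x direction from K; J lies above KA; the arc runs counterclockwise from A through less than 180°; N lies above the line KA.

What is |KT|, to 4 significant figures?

62.43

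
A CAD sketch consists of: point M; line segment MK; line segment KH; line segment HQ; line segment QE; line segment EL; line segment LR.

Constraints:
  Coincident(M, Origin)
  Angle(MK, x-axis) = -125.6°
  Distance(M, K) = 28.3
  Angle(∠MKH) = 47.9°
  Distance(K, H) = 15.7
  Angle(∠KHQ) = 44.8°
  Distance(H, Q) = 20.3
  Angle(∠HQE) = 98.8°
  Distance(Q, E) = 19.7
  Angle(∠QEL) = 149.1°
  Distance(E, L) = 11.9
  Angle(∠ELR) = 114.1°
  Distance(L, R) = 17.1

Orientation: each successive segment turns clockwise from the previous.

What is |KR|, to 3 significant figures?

22.1

M is at the origin; MK runs at -125.6° with length 28.3, so K = (-16.5, -23.0). ∠MKH = 47.9° gives KH at 102° from the x-axis; with |KH| = 15.7, H = (-19.8, -7.67). ∠KHQ = 44.8° gives HQ at -32.9° from the x-axis; with |HQ| = 20.3, Q = (-2.77, -18.7). ∠HQE = 98.8° gives QE at -114° from the x-axis; with |QE| = 19.7, E = (-10.8, -36.7). ∠QEL = 149.1° gives EL at -145° from the x-axis; with |EL| = 11.9, L = (-20.6, -43.5). ∠ELR = 114.1° gives LR at 149° from the x-axis; with |LR| = 17.1, R = (-35.2, -34.7). Then |KR| = |R − K| = 22.1.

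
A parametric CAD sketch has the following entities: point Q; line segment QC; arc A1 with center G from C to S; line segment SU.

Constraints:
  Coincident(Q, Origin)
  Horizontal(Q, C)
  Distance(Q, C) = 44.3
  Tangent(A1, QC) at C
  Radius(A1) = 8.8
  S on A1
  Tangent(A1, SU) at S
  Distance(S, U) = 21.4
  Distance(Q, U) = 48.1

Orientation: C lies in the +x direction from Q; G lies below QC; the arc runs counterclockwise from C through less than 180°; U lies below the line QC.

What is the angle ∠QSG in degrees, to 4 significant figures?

161.2°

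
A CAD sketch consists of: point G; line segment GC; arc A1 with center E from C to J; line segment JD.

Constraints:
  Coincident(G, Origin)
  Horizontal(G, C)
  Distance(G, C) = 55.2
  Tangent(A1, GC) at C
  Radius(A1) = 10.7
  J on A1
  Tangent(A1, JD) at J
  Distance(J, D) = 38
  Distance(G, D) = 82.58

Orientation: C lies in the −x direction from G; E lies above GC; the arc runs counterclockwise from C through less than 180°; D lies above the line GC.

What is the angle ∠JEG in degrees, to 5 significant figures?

43.949°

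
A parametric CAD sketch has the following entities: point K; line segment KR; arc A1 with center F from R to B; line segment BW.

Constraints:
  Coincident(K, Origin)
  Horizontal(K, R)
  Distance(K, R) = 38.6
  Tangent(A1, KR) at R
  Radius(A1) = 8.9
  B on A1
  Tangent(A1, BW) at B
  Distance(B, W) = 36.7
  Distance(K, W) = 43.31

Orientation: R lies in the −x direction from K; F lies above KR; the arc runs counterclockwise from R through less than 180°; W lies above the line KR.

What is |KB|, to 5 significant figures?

30.834

Checks: |FB| = 8.900 ✓; ∠(FB, BW) = 90.00° ✓; |BW| = 36.70 ✓; |KW| = 43.31 ✓.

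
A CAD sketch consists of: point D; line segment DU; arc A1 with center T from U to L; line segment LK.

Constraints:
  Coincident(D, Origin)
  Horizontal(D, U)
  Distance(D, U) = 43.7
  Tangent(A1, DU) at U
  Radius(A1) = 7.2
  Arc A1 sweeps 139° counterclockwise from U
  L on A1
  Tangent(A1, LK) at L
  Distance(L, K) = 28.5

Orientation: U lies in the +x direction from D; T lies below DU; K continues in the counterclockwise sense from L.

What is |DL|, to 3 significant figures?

41.0

D is at the origin; D and U share the same y with |DU| = 43.7 and U on the +x side, so U = (43.7, 0.00). Since A1 is tangent to DU there, TU ⟂ DU, so T = U + (0, -7.2) = (43.7, -7.20). On A1, U sits at bearing 90° from T; a 139° counterclockwise sweep puts L at bearing 229°, so L = T + 7.2·(cos 229°, sin 229°) = (39.0, -12.6). Then |DL| = |L − D| = 41.0.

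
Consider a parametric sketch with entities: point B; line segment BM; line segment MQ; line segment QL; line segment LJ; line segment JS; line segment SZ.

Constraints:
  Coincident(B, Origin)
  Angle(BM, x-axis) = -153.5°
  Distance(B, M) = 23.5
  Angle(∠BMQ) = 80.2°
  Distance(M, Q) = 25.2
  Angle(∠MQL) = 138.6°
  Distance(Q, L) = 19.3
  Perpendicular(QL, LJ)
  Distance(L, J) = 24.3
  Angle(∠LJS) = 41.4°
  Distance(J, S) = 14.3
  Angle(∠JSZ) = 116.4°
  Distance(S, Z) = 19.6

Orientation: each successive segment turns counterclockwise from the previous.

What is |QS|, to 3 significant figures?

16.8

B is at the origin; BM runs at -153.5° with length 23.5, so M = (-21.0, -10.5). ∠BMQ = 80.2° gives MQ at -53.7° from the x-axis; with |MQ| = 25.2, Q = (-6.11, -30.8). ∠MQL = 138.6° gives QL at -12.3° from the x-axis; with |QL| = 19.3, L = (12.7, -34.9). QL ⟂ LJ, so LJ runs at 77.7°; with |LJ| = 24.3, J = (17.9, -11.2). ∠LJS = 41.4° gives JS at -144° from the x-axis; with |JS| = 14.3, S = (6.40, -19.6). Then |QS| = |S − Q| = 16.8.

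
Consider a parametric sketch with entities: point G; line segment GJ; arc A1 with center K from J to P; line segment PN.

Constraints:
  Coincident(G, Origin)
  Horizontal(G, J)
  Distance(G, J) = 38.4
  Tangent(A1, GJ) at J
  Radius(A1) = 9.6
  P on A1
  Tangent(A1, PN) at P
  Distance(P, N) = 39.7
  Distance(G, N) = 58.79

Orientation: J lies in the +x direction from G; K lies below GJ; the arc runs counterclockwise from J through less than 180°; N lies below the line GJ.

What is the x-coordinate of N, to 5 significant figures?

31.229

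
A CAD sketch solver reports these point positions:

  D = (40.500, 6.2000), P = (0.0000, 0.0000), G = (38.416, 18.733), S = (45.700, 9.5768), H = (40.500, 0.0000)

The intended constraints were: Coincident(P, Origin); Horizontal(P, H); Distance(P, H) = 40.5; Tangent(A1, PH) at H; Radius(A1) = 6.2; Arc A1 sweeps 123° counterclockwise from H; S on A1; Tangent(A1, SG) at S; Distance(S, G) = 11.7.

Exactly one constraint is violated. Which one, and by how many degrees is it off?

Tangent(A1, SG) at S — off by 5.50°.

P = (0.00, 0.00) ✓; P.y = 0.00, H.y = 0.00 ✓; |PH| = 40.50 ✓; ∠(DH, HP) = 90.00° ✓; |DH| = 6.200 ✓; bearing(D→S) − bearing(D→H) = 123.0° ✓; |DS| = 6.200 ✓; ∠(DS, SG) = 84.50° ✗; |SG| = 11.70 ✓.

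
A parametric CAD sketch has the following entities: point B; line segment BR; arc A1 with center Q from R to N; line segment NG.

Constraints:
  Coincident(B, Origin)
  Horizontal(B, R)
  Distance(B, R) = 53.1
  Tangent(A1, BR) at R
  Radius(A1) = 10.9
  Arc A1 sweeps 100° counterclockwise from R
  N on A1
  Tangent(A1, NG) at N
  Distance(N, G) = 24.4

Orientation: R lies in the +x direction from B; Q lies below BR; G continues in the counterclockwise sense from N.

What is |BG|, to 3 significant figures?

59.4

On A1, R sits at bearing 90° from Q; a 100° counterclockwise sweep puts N at bearing 190°, so N = Q + 10.9·(cos 190°, sin 190°) = (42.4, -12.8). Tangency of A1 to NG means the radius QN is perpendicular to NG, so NG runs along (−sin 190°, cos 190°); with |NG| = 24.4, G = (46.6, -36.8). Then |BG| = |G − B| = 59.4.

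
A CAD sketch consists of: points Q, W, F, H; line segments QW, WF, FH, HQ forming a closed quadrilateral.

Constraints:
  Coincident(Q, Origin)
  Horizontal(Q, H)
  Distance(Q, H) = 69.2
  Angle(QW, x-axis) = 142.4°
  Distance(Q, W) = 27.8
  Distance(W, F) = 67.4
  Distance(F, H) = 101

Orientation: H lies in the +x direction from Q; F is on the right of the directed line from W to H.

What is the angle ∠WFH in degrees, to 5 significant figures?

63.222°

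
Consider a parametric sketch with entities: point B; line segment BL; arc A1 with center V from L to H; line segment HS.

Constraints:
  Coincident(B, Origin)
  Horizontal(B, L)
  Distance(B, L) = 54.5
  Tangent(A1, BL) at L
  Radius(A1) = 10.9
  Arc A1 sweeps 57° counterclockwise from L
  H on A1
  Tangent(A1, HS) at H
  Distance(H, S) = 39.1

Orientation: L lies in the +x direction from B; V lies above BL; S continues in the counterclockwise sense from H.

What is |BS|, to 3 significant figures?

93.0

B is at the origin; BL is horizontal with |BL| = 54.5 and L on the +x side, so L = (54.5, 0.00). The tangent condition forces VL to be normal to BL, so V = L + (0, 10.9) = (54.5, 10.9). On A1, L sits at bearing -90° from V; a 57° counterclockwise sweep puts H at bearing -33°, so H = V + 10.9·(cos -33°, sin -33°) = (63.6, 4.96). Tangency of A1 to HS means the radius VH is perpendicular to HS, so HS runs along (−sin -33°, cos -33°); with |HS| = 39.1, S = (84.9, 37.8). Then |BS| = |S − B| = 93.0.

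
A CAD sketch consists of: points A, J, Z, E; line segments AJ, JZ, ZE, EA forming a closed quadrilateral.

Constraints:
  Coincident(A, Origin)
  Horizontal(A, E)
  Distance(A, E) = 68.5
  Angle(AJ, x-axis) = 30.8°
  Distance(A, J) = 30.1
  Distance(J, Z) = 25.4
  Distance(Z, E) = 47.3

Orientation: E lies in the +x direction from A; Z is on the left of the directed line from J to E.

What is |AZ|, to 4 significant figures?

53.90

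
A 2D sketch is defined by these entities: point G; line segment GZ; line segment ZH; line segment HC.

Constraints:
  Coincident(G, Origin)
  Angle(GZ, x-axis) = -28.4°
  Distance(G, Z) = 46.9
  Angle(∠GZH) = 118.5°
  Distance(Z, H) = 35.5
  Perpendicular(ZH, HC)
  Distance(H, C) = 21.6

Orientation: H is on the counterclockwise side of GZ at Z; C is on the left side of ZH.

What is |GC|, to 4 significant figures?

61.11

G is at the origin; GZ runs at -28.4° with length 46.9, so Z = 46.9·(cos -28.4°, sin -28.4°) = (41.26, -22.31). ∠GZH = 118.5°, so ZH runs at -28.4° + (180° − 118.5°) = 33.10° from the x-axis; with |ZH| = 35.5, H = Z + 35.5·(cos 33.10°, sin 33.10°) = (70.99, -2.920). ZH is perpendicular to HC; with |HC| = 21.6 on the left of ZH, C = H + 21.6·(-0.5461, 0.8377) = (59.20, 15.17). Then |GC| = |C − G| = 61.11.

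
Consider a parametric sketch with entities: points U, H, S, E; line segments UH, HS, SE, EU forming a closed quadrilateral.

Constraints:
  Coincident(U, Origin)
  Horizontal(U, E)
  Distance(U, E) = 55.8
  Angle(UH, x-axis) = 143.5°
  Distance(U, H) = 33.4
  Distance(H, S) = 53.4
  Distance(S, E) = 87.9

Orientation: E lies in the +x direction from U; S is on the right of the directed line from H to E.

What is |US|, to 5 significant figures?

42.089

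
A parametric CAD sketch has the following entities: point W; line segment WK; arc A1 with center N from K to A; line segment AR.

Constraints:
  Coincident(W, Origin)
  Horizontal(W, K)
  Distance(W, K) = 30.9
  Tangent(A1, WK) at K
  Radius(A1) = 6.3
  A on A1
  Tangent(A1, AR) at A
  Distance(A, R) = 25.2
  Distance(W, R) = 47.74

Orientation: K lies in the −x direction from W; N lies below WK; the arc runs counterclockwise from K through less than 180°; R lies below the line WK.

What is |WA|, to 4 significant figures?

37.79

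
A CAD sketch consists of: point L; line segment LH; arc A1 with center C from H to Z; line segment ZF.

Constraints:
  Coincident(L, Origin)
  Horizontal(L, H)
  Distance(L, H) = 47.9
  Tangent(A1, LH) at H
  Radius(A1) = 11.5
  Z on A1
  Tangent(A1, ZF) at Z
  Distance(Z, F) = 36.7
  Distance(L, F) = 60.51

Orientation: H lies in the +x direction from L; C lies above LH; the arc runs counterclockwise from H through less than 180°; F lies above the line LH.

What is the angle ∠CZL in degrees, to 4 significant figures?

17.15°

L is at the origin; LH is horizontal with |LH| = 47.9 and H on the +x side, so H = (47.90, 0.000). The tangent condition forces CH to be normal to LH, so C = H + (0, 11.5) = (47.90, 11.50). Since CZ ⟂ ZF (tangency), |CF| = √(11.5² + 36.7²) = 38.46 regardless of where Z sits on A1. So F lies on both circle(L, 60.51) and circle(C, 38.46); the above-LH intersection is F = (36.53, 48.24). Z is the foot of the tangent from F: Z = (57.37, 18.03).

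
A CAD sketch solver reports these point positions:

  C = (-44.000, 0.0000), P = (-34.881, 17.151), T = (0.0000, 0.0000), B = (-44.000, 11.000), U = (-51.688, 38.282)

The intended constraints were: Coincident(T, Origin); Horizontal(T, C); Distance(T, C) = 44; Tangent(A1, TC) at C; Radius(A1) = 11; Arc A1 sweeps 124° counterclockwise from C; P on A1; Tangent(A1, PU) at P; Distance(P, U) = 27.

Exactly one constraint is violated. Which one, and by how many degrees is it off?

Tangent(A1, PU) at P — off by 4.50°.

T = (0.00, 0.00) ✓; T.y = 0.00, C.y = 0.00 ✓; |TC| = 44.00 ✓; ∠(BC, CT) = 90.00° ✓; |BC| = 11.00 ✓; bearing(B→P) − bearing(B→C) = 124.0° ✓; |BP| = 11.00 ✓; ∠(BP, PU) = 85.50° ✗; |PU| = 27.00 ✓.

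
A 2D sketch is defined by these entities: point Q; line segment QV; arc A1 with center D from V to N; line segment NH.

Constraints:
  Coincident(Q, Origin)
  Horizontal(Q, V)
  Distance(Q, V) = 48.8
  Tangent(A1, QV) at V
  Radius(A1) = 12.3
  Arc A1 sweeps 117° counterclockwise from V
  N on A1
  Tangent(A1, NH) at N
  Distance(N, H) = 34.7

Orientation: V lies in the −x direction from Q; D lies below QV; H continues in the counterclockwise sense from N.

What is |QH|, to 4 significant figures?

65.71

On A1, V sits at bearing 90° from D; a 117° counterclockwise sweep puts N at bearing 207°, so N = D + 12.3·(cos 207°, sin 207°) = (-59.76, -17.88). Since A1 is tangent to NH there, DN ⟂ NH, so NH runs along (−sin 207°, cos 207°); with |NH| = 34.7, H = (-44.01, -48.80). Then |QH| = |H − Q| = 65.71.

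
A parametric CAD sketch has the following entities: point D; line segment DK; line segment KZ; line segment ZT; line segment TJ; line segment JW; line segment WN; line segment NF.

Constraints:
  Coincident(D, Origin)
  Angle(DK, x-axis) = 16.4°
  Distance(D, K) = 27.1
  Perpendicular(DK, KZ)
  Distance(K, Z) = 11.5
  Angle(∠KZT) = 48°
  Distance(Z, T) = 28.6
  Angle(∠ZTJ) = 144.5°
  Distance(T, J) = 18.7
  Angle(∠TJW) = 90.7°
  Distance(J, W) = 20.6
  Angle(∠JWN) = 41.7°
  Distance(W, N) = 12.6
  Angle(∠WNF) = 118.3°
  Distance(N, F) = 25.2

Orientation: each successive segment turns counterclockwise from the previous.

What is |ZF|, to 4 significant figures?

51.15

D is at the origin; DK runs at 16.4° with length 27.1, so K = (26.00, 7.651). DK ⟂ KZ, so KZ runs at 106.4°; with |KZ| = 11.5, Z = (22.75, 18.68). ∠KZT = 48.0° gives ZT at -121.6° from the x-axis; with |ZT| = 28.6, T = (7.764, -5.676). ∠ZTJ = 144.5° gives TJ at -86.10° from the x-axis; with |TJ| = 18.7, J = (9.036, -24.33). ∠TJW = 90.7° gives JW at 3.200° from the x-axis; with |JW| = 20.6, W = (29.60, -23.18). ∠JWN = 41.7° gives WN at 141.5° from the x-axis; with |WN| = 12.6, N = (19.74, -15.34). ∠WNF = 118.3° gives NF at -156.8° from the x-axis; with |NF| = 25.2, F = (-3.419, -25.27). Then |ZF| = |F − Z| = 51.15.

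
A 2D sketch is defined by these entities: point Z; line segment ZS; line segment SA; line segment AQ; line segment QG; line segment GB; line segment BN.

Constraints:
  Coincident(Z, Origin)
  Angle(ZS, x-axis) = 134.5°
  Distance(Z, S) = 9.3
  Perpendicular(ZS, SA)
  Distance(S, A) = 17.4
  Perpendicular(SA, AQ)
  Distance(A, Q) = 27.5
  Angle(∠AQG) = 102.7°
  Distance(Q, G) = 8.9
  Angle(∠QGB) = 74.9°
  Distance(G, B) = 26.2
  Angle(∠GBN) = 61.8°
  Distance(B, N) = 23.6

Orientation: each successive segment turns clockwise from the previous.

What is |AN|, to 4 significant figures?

19.90

Z is at the origin; ZS runs at 134.5° with length 9.3, so S = (-6.518, 6.633). ZS ⟂ SA, so SA runs at 44.50°; with |SA| = 17.4, A = (5.892, 18.83). The perpendicularity gives AQ at right angles to SA, so AQ runs at -45.50°; with |AQ| = 27.5, Q = (25.17, -0.7853). ∠AQG = 102.7° gives QG at -122.8° from the x-axis; with |QG| = 8.9, G = (20.35, -8.266). ∠QGB = 74.9° gives GB at 132.1° from the x-axis; with |GB| = 26.2, B = (2.781, 11.17). ∠GBN = 61.8° gives BN at 13.90° from the x-axis; with |BN| = 23.6, N = (25.69, 16.84). Then |AN| = |N − A| = 19.90.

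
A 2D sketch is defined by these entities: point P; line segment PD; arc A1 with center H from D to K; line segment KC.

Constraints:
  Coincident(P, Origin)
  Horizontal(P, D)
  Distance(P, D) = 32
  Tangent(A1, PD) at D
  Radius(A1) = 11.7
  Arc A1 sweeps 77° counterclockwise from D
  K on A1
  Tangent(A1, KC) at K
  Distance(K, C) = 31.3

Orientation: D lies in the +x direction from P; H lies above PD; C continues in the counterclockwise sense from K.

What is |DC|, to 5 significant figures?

43.652

On A1, D sits at bearing -90° from H; a 77° counterclockwise sweep puts K at bearing -13°, so K = H + 11.7·(cos -13°, sin -13°) = (43.400, 9.0681). Since A1 is tangent to KC there, HK ⟂ KC, so KC runs along (−sin -13°, cos -13°); with |KC| = 31.3, C = (50.441, 39.566). Then |DC| = |C − D| = 43.652.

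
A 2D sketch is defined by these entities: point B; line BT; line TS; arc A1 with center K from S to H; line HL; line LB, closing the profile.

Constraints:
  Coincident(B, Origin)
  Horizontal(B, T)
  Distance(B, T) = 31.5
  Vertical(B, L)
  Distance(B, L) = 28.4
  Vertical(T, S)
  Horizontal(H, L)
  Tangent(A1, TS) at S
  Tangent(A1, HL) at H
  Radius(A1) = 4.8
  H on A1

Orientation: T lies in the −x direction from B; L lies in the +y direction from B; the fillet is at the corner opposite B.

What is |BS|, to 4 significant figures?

39.36

The virtual corner opposite B is at (-31.50, 28.40). Since A1 is tangent to TS there, KS ⟂ TS and the tangent condition forces KH to be normal to HL, with radius 4.8, so the center K sits 4.8 in from both sides at K = (-26.70, 23.60). That places the tangent points at S = (-31.50, 23.60) on TS and H = (-26.70, 28.40) on HL. Then |BS| = |S − B| = 39.36.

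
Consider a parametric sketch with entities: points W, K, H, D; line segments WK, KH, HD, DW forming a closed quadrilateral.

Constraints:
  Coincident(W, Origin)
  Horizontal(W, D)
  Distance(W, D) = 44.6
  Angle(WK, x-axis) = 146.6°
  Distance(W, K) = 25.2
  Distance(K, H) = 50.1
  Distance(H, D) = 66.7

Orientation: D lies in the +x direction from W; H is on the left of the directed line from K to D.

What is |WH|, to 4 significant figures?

55.71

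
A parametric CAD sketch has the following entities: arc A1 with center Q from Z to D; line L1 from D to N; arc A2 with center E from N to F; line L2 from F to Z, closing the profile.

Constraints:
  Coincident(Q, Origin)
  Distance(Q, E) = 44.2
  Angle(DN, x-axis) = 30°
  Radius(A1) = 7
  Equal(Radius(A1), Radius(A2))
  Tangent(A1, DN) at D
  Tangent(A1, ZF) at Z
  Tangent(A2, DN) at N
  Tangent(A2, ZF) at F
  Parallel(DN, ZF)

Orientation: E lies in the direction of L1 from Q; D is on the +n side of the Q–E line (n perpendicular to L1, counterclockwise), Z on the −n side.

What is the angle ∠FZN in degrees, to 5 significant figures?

17.575°

Tangency of A1 to both parallel lines with radius 7.0 puts D and Z at Q ± 7.0·n: D = (-3.5000, 6.0622), Z = (3.5000, -6.0622). Equal radii place N and F the same way about E: N = E + 7.0·n = (34.778, 28.162), F = E − 7.0·n = (41.778, 16.038). Then cos ∠FZN = ZF·ZN / (|ZF||ZN|), giving 17.575°.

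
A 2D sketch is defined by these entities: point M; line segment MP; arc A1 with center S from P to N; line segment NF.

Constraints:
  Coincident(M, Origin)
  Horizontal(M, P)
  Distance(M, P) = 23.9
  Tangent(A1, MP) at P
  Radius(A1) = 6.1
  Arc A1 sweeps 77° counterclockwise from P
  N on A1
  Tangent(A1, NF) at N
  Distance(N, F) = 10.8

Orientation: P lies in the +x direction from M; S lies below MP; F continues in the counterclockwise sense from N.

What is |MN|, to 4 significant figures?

18.57

A1 meets MP tangentially, so SP is at right angles to MP, so S = P + (0, -6.1) = (23.90, -6.100). On A1, P sits at bearing 90° from S; a 77° counterclockwise sweep puts N at bearing 167°, so N = S + 6.1·(cos 167°, sin 167°) = (17.96, -4.728). Then |MN| = |N − M| = 18.57.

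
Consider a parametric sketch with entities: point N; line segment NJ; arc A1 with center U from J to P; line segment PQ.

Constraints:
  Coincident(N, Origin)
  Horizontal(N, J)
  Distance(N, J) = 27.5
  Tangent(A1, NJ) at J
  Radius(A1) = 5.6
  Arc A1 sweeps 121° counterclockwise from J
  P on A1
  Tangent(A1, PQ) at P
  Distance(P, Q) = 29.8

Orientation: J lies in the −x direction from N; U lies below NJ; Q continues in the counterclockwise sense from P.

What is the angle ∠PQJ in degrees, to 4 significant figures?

13.78°

N is at the origin; NJ is horizontal with |NJ| = 27.5 and J on the −x side, so J = (-27.50, 0.000). The tangent condition forces UJ to be normal to NJ, so U = J + (0, -5.6) = (-27.50, -5.600). On A1, J sits at bearing 90° from U; a 121° counterclockwise sweep puts P at bearing 211°, so P = U + 5.6·(cos 211°, sin 211°) = (-32.30, -8.484). The tangent condition forces UP to be normal to PQ, so PQ runs along (−sin 211°, cos 211°); with |PQ| = 29.8, Q = (-16.95, -34.03). Then cos ∠PQJ = QP·QJ / (|QP||QJ|), giving 13.78°.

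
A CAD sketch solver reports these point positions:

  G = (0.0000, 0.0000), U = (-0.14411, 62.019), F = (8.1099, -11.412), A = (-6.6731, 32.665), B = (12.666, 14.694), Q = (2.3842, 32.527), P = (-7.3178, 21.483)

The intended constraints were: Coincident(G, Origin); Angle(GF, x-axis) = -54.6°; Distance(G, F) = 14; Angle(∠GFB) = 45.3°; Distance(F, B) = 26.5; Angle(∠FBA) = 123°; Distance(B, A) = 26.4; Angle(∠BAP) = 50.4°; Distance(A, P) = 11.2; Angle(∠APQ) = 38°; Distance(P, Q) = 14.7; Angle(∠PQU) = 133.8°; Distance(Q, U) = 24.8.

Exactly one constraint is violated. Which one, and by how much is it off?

Distance(Q, U) = 24.8 — off by 4.80.

G = (0.00, 0.00) ✓; GF at -54.60° ✓; |GF| = 14.00 ✓; ∠GFB = 45.30° ✓; |FB| = 26.50 ✓; ∠FBA = 123.0° ✓; |BA| = 26.40 ✓; ∠BAP = 50.40° ✓; |AP| = 11.20 ✓; ∠APQ = 38.00° ✓; |PQ| = 14.70 ✓; ∠PQU = 133.8° ✓; |QU| = 29.60 ✗.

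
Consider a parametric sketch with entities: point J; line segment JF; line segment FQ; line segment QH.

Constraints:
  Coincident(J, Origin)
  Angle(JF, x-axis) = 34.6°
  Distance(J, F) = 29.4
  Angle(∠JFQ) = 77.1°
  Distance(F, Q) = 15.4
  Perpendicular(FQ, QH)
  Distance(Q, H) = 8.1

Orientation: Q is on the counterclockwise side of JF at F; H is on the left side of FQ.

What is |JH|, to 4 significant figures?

22.38

J is at the origin; JF runs at 34.6° with length 29.4, so F = 29.4·(cos 34.6°, sin 34.6°) = (24.20, 16.69). ∠JFQ = 77.1°, so FQ runs at 34.6° + (180° − 77.1°) = 137.5° from the x-axis; with |FQ| = 15.4, Q = F + 15.4·(cos 137.5°, sin 137.5°) = (12.85, 27.10). The perpendicularity gives QH at right angles to FQ; with |QH| = 8.1 on the left of FQ, H = Q + 8.1·(-0.6756, -0.7373) = (7.374, 21.13). Then |JH| = |H − J| = 22.38.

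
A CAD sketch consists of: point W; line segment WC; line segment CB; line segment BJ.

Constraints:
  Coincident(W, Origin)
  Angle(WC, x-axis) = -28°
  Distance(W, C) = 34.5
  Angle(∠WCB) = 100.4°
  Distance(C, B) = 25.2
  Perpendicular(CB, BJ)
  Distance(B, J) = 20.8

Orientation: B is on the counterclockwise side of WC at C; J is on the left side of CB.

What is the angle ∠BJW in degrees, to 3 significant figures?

113°

W is at the origin; WC runs at -28.0° with length 34.5, so C = 34.5·(cos -28.0°, sin -28.0°) = (30.5, -16.2). ∠WCB = 100.4°, so CB runs at -28.0° + (180° − 100.4°) = 51.6° from the x-axis; with |CB| = 25.2, B = C + 25.2·(cos 51.6°, sin 51.6°) = (46.1, 3.55). CB ⟂ BJ; with |BJ| = 20.8 on the left of CB, J = B + 20.8·(-0.784, 0.621) = (29.8, 16.5). Then cos ∠BJW = JB·JW / (|JB||JW|), giving 113°.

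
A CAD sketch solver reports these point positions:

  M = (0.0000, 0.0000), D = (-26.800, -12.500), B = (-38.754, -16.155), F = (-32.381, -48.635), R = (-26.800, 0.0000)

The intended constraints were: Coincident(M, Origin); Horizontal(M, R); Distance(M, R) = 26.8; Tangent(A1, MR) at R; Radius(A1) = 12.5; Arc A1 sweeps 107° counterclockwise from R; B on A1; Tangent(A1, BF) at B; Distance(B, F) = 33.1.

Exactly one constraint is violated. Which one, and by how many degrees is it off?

Tangent(A1, BF) at B — off by 5.90°.

M = (0.00, 0.00) ✓; M.y = 0.00, R.y = 0.00 ✓; |MR| = 26.80 ✓; ∠(DR, RM) = 90.00° ✓; |DR| = 12.50 ✓; bearing(D→B) − bearing(D→R) = 107.0° ✓; |DB| = 12.50 ✓; ∠(DB, BF) = 95.90° ✗; |BF| = 33.10 ✓.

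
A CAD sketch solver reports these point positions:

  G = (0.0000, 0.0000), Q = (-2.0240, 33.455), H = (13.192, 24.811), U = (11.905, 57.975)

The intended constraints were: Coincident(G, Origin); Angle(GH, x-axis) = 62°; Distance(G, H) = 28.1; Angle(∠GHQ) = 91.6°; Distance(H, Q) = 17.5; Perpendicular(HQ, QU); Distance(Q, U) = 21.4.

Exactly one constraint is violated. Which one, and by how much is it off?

Distance(Q, U) = 21.4 — off by 6.80.

G = (0.00, 0.00) ✓; GH at 62.00° ✓; |GH| = 28.10 ✓; ∠GHQ = 91.60° ✓; |HQ| = 17.50 ✓; ∠(HQ, QU) = 90.00° ✓; |QU| = 28.20 ✗.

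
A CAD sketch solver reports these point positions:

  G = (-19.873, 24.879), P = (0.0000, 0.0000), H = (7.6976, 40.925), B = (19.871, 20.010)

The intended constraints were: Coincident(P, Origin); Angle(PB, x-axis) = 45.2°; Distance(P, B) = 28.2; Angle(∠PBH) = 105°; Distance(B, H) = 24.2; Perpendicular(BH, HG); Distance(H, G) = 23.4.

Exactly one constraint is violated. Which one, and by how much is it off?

Distance(H, G) = 23.4 — off by 8.50.

P = (0.00, 0.00) ✓; PB at 45.20° ✓; |PB| = 28.20 ✓; ∠PBH = 105.0° ✓; |BH| = 24.20 ✓; ∠(BH, HG) = 90.00° ✓; |HG| = 31.90 ✗.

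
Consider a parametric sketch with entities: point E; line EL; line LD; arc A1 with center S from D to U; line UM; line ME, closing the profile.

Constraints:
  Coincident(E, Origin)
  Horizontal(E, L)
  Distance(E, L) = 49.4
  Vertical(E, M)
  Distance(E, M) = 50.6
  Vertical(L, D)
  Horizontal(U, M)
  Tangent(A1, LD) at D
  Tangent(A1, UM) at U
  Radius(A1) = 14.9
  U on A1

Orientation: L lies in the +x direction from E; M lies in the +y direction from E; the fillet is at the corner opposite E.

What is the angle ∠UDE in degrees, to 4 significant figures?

80.85°

E is at the origin; EL is horizontal with |EL| = 49.4 and L on the +x side, so L = (49.40, 0.000). E and M share the same x with |EM| = 50.6 and M on the +y side, so M = (0.000, 50.60). The virtual corner opposite E is at (49.40, 50.60). The tangent condition forces SD to be normal to LD and the tangent condition forces SU to be normal to UM, with radius 14.9, so the center S sits 14.9 in from both sides at S = (34.50, 35.70). That places the tangent points at D = (49.40, 35.70) on LD and U = (34.50, 50.60) on UM. Then cos ∠UDE = DU·DE / (|DU||DE|), giving 80.85°.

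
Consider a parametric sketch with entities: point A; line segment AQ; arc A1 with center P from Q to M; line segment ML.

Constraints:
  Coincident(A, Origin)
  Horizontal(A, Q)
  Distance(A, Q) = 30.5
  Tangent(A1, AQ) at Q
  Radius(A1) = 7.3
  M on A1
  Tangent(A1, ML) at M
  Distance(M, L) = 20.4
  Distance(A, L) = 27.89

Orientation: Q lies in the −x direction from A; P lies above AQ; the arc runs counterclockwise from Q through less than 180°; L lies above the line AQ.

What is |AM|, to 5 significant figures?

24.208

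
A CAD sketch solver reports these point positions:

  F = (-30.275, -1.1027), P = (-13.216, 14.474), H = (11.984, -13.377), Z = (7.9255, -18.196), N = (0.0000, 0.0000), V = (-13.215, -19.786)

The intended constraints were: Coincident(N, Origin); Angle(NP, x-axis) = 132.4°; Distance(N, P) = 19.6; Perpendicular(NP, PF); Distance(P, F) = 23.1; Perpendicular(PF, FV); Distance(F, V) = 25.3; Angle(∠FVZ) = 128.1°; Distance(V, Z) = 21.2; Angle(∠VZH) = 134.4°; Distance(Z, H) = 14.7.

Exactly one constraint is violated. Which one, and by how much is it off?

Distance(Z, H) = 14.7 — off by 8.40.

N = (0.00, 0.00) ✓; NP at 132.4° ✓; |NP| = 19.60 ✓; ∠(NP, PF) = 90.00° ✓; |PF| = 23.10 ✓; ∠(PF, FV) = 90.00° ✓; |FV| = 25.30 ✓; ∠FVZ = 128.1° ✓; |VZ| = 21.20 ✓; ∠VZH = 134.4° ✓; |ZH| = 6.300 ✗.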